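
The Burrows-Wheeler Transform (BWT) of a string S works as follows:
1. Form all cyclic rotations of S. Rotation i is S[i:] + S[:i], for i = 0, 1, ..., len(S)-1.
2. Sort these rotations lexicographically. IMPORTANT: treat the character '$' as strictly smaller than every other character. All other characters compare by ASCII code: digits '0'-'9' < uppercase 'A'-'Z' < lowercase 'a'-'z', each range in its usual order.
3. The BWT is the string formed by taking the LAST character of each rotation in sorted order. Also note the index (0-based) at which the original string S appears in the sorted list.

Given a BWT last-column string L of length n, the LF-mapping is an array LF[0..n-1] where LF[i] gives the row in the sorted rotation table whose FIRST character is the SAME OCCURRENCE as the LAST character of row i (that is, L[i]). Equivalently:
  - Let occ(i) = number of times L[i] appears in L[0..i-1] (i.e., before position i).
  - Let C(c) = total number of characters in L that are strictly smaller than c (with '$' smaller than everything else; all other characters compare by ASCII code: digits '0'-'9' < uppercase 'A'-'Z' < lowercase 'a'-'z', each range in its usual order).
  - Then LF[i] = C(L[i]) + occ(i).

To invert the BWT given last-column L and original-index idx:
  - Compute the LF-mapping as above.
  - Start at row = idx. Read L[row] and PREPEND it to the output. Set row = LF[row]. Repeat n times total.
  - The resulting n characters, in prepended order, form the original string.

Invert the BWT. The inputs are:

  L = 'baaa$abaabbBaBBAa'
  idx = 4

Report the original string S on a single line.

LF mapping: 13 5 6 7 0 8 14 9 10 15 16 2 11 3 4 1 12
Walk LF starting at row 4, prepending L[row]:
  step 1: row=4, L[4]='$', prepend. Next row=LF[4]=0
  step 2: row=0, L[0]='b', prepend. Next row=LF[0]=13
  step 3: row=13, L[13]='B', prepend. Next row=LF[13]=3
  step 4: row=3, L[3]='a', prepend. Next row=LF[3]=7
  step 5: row=7, L[7]='a', prepend. Next row=LF[7]=9
  step 6: row=9, L[9]='b', prepend. Next row=LF[9]=15
  step 7: row=15, L[15]='A', prepend. Next row=LF[15]=1
  step 8: row=1, L[1]='a', prepend. Next row=LF[1]=5
  step 9: row=5, L[5]='a', prepend. Next row=LF[5]=8
  step 10: row=8, L[8]='a', prepend. Next row=LF[8]=10
  step 11: row=10, L[10]='b', prepend. Next row=LF[10]=16
  step 12: row=16, L[16]='a', prepend. Next row=LF[16]=12
  step 13: row=12, L[12]='a', prepend. Next row=LF[12]=11
  step 14: row=11, L[11]='B', prepend. Next row=LF[11]=2
  step 15: row=2, L[2]='a', prepend. Next row=LF[2]=6
  step 16: row=6, L[6]='b', prepend. Next row=LF[6]=14
  step 17: row=14, L[14]='B', prepend. Next row=LF[14]=4
Reversed output: BbaBaabaaaAbaaBb$

Answer: BbaBaabaaaAbaaBb$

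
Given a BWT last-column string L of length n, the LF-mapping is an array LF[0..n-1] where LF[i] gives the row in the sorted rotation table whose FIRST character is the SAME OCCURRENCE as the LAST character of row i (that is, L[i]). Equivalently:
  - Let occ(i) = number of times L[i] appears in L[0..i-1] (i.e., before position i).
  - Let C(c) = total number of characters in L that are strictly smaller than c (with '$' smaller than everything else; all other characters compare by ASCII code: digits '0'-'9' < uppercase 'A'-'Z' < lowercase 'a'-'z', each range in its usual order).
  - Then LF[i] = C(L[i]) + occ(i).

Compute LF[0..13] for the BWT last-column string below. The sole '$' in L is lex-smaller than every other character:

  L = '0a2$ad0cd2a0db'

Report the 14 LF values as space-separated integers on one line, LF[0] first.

Answer: 1 6 4 0 7 11 2 10 12 5 8 3 13 9

Derivation:
Char counts: '$':1, '0':3, '2':2, 'a':3, 'b':1, 'c':1, 'd':3
C (first-col start): C('$')=0, C('0')=1, C('2')=4, C('a')=6, C('b')=9, C('c')=10, C('d')=11
L[0]='0': occ=0, LF[0]=C('0')+0=1+0=1
L[1]='a': occ=0, LF[1]=C('a')+0=6+0=6
L[2]='2': occ=0, LF[2]=C('2')+0=4+0=4
L[3]='$': occ=0, LF[3]=C('$')+0=0+0=0
L[4]='a': occ=1, LF[4]=C('a')+1=6+1=7
L[5]='d': occ=0, LF[5]=C('d')+0=11+0=11
L[6]='0': occ=1, LF[6]=C('0')+1=1+1=2
L[7]='c': occ=0, LF[7]=C('c')+0=10+0=10
L[8]='d': occ=1, LF[8]=C('d')+1=11+1=12
L[9]='2': occ=1, LF[9]=C('2')+1=4+1=5
L[10]='a': occ=2, LF[10]=C('a')+2=6+2=8
L[11]='0': occ=2, LF[11]=C('0')+2=1+2=3
L[12]='d': occ=2, LF[12]=C('d')+2=11+2=13
L[13]='b': occ=0, LF[13]=C('b')+0=9+0=9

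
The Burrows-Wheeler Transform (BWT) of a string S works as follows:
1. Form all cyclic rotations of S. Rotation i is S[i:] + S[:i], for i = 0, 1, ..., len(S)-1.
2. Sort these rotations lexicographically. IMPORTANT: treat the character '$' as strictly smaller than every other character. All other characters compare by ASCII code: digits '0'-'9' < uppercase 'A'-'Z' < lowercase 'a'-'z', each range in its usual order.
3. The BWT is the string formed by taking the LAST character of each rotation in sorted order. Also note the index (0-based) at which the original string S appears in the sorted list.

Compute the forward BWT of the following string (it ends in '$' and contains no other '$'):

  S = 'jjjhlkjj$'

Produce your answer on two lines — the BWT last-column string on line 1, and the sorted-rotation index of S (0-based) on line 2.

Answer: jjjjkj$lh
6

Derivation:
All 9 rotations (rotation i = S[i:]+S[:i]):
  rot[0] = jjjhlkjj$
  rot[1] = jjhlkjj$j
  rot[2] = jhlkjj$jj
  rot[3] = hlkjj$jjj
  rot[4] = lkjj$jjjh
  rot[5] = kjj$jjjhl
  rot[6] = jj$jjjhlk
  rot[7] = j$jjjhlkj
  rot[8] = $jjjhlkjj
Sorted (with $ < everything):
  sorted[0] = $jjjhlkjj  (last char: 'j')
  sorted[1] = hlkjj$jjj  (last char: 'j')
  sorted[2] = j$jjjhlkj  (last char: 'j')
  sorted[3] = jhlkjj$jj  (last char: 'j')
  sorted[4] = jj$jjjhlk  (last char: 'k')
  sorted[5] = jjhlkjj$j  (last char: 'j')
  sorted[6] = jjjhlkjj$  (last char: '$')
  sorted[7] = kjj$jjjhl  (last char: 'l')
  sorted[8] = lkjj$jjjh  (last char: 'h')
Last column: jjjjkj$lh
Original string S is at sorted index 6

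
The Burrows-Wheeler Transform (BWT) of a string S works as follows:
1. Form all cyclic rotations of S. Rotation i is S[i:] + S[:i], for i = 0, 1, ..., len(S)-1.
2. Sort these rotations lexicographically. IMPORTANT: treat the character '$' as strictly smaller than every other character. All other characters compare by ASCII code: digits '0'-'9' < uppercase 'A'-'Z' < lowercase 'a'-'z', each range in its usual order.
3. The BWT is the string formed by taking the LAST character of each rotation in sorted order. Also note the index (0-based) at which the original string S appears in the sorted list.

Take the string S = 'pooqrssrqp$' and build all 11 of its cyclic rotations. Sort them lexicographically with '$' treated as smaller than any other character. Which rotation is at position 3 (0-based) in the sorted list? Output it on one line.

All 11 rotations (rotation i = S[i:]+S[:i]):
  rot[0] = pooqrssrqp$
  rot[1] = ooqrssrqp$p
  rot[2] = oqrssrqp$po
  rot[3] = qrssrqp$poo
  rot[4] = rssrqp$pooq
  rot[5] = ssrqp$pooqr
  rot[6] = srqp$pooqrs
  rot[7] = rqp$pooqrss
  rot[8] = qp$pooqrssr
  rot[9] = p$pooqrssrq
  rot[10] = $pooqrssrqp
Sorted (with $ < everything):
  sorted[0] = $pooqrssrqp
  sorted[1] = ooqrssrqp$p
  sorted[2] = oqrssrqp$po
  sorted[3] = p$pooqrssrq
  sorted[4] = pooqrssrqp$
  sorted[5] = qp$pooqrssr
  sorted[6] = qrssrqp$poo
  sorted[7] = rqp$pooqrss
  sorted[8] = rssrqp$pooq
  sorted[9] = srqp$pooqrs
  sorted[10] = ssrqp$pooqr
sorted[3] = p$pooqrssrq

Answer: p$pooqrssrq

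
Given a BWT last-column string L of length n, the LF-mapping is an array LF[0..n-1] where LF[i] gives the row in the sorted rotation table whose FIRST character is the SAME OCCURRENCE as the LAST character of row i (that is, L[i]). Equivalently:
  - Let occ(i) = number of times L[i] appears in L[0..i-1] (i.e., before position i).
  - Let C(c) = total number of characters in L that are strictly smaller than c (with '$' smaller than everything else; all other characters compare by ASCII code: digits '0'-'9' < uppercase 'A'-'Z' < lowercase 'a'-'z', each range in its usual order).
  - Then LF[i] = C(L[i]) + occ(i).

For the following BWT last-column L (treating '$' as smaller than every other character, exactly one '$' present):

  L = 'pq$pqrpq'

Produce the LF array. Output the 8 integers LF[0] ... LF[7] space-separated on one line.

Char counts: '$':1, 'p':3, 'q':3, 'r':1
C (first-col start): C('$')=0, C('p')=1, C('q')=4, C('r')=7
L[0]='p': occ=0, LF[0]=C('p')+0=1+0=1
L[1]='q': occ=0, LF[1]=C('q')+0=4+0=4
L[2]='$': occ=0, LF[2]=C('$')+0=0+0=0
L[3]='p': occ=1, LF[3]=C('p')+1=1+1=2
L[4]='q': occ=1, LF[4]=C('q')+1=4+1=5
L[5]='r': occ=0, LF[5]=C('r')+0=7+0=7
L[6]='p': occ=2, LF[6]=C('p')+2=1+2=3
L[7]='q': occ=2, LF[7]=C('q')+2=4+2=6

Answer: 1 4 0 2 5 7 3 6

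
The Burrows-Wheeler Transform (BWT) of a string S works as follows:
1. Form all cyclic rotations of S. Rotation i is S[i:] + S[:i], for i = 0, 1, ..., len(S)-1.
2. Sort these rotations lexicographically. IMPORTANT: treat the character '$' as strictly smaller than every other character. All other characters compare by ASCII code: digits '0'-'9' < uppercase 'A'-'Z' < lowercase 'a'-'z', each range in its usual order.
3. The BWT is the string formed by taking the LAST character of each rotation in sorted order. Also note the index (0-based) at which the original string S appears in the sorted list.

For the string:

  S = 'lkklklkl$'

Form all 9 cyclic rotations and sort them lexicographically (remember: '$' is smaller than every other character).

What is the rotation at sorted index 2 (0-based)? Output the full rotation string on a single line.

Answer: kl$lkklkl

Derivation:
All 9 rotations (rotation i = S[i:]+S[:i]):
  rot[0] = lkklklkl$
  rot[1] = kklklkl$l
  rot[2] = klklkl$lk
  rot[3] = lklkl$lkk
  rot[4] = klkl$lkkl
  rot[5] = lkl$lkklk
  rot[6] = kl$lkklkl
  rot[7] = l$lkklklk
  rot[8] = $lkklklkl
Sorted (with $ < everything):
  sorted[0] = $lkklklkl
  sorted[1] = kklklkl$l
  sorted[2] = kl$lkklkl
  sorted[3] = klkl$lkkl
  sorted[4] = klklkl$lk
  sorted[5] = l$lkklklk
  sorted[6] = lkklklkl$
  sorted[7] = lkl$lkklk
  sorted[8] = lklkl$lkk
sorted[2] = kl$lkklkl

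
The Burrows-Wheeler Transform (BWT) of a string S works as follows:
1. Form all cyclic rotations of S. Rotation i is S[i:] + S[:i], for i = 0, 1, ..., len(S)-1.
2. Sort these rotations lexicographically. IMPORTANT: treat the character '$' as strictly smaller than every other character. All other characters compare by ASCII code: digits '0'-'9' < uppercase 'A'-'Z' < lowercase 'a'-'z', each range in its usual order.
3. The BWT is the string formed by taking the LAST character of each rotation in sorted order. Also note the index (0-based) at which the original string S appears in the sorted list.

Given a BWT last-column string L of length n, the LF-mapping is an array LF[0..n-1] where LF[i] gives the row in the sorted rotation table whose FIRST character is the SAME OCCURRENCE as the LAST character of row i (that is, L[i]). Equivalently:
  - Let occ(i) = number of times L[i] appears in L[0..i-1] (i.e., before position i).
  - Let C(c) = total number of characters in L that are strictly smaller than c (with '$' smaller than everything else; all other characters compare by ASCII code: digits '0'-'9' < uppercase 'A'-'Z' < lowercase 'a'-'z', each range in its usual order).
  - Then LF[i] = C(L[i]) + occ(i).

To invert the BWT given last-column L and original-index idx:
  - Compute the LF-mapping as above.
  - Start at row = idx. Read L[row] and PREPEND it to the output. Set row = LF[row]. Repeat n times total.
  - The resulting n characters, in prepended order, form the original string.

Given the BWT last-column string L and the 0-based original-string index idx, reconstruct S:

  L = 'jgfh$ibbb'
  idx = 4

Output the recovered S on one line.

Answer: fbigbhbj$

Derivation:
LF mapping: 8 5 4 6 0 7 1 2 3
Walk LF starting at row 4, prepending L[row]:
  step 1: row=4, L[4]='$', prepend. Next row=LF[4]=0
  step 2: row=0, L[0]='j', prepend. Next row=LF[0]=8
  step 3: row=8, L[8]='b', prepend. Next row=LF[8]=3
  step 4: row=3, L[3]='h', prepend. Next row=LF[3]=6
  step 5: row=6, L[6]='b', prepend. Next row=LF[6]=1
  step 6: row=1, L[1]='g', prepend. Next row=LF[1]=5
  step 7: row=5, L[5]='i', prepend. Next row=LF[5]=7
  step 8: row=7, L[7]='b', prepend. Next row=LF[7]=2
  step 9: row=2, L[2]='f', prepend. Next row=LF[2]=4
Reversed output: fbigbhbj$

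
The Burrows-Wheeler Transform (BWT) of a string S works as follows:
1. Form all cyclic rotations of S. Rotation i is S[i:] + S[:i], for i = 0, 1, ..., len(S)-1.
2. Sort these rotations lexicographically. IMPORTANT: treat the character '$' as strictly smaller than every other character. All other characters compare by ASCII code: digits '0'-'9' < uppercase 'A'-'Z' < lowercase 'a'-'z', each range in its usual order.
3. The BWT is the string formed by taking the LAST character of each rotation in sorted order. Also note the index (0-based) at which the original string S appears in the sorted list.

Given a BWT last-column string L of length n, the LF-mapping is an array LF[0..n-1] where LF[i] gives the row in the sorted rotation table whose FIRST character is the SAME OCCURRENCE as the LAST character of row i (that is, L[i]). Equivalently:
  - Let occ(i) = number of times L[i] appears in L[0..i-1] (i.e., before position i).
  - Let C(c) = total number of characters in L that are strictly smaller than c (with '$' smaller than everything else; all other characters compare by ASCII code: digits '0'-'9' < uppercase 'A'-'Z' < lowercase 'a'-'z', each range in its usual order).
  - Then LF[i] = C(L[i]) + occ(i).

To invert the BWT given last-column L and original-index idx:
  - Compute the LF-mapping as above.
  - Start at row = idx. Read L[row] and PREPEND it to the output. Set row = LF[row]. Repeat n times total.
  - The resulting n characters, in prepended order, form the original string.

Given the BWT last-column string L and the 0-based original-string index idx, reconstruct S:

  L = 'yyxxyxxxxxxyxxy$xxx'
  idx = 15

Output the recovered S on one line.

LF mapping: 14 15 1 2 16 3 4 5 6 7 8 17 9 10 18 0 11 12 13
Walk LF starting at row 15, prepending L[row]:
  step 1: row=15, L[15]='$', prepend. Next row=LF[15]=0
  step 2: row=0, L[0]='y', prepend. Next row=LF[0]=14
  step 3: row=14, L[14]='y', prepend. Next row=LF[14]=18
  step 4: row=18, L[18]='x', prepend. Next row=LF[18]=13
  step 5: row=13, L[13]='x', prepend. Next row=LF[13]=10
  step 6: row=10, L[10]='x', prepend. Next row=LF[10]=8
  step 7: row=8, L[8]='x', prepend. Next row=LF[8]=6
  step 8: row=6, L[6]='x', prepend. Next row=LF[6]=4
  step 9: row=4, L[4]='y', prepend. Next row=LF[4]=16
  step 10: row=16, L[16]='x', prepend. Next row=LF[16]=11
  step 11: row=11, L[11]='y', prepend. Next row=LF[11]=17
  step 12: row=17, L[17]='x', prepend. Next row=LF[17]=12
  step 13: row=12, L[12]='x', prepend. Next row=LF[12]=9
  step 14: row=9, L[9]='x', prepend. Next row=LF[9]=7
  step 15: row=7, L[7]='x', prepend. Next row=LF[7]=5
  step 16: row=5, L[5]='x', prepend. Next row=LF[5]=3
  step 17: row=3, L[3]='x', prepend. Next row=LF[3]=2
  step 18: row=2, L[2]='x', prepend. Next row=LF[2]=1
  step 19: row=1, L[1]='y', prepend. Next row=LF[1]=15
Reversed output: yxxxxxxxyxyxxxxxyy$

Answer: yxxxxxxxyxyxxxxxyy$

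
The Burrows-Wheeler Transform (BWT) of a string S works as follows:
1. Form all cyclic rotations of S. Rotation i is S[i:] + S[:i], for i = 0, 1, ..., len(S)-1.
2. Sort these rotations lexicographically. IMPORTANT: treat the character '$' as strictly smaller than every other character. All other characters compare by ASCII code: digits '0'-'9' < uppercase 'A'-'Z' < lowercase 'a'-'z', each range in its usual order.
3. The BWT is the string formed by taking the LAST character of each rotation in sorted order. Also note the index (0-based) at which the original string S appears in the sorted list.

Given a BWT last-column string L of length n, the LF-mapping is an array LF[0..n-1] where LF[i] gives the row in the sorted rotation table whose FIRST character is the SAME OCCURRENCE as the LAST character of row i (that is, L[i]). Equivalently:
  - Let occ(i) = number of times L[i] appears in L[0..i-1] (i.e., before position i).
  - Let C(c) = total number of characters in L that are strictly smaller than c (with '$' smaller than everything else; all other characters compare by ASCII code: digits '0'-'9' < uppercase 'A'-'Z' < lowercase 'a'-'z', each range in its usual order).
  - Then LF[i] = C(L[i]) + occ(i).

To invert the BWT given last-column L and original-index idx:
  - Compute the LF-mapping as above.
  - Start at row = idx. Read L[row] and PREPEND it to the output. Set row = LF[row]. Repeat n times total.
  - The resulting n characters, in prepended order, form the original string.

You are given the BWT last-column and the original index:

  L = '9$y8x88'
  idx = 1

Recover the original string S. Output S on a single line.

Answer: 88y8x9$

Derivation:
LF mapping: 4 0 6 1 5 2 3
Walk LF starting at row 1, prepending L[row]:
  step 1: row=1, L[1]='$', prepend. Next row=LF[1]=0
  step 2: row=0, L[0]='9', prepend. Next row=LF[0]=4
  step 3: row=4, L[4]='x', prepend. Next row=LF[4]=5
  step 4: row=5, L[5]='8', prepend. Next row=LF[5]=2
  step 5: row=2, L[2]='y', prepend. Next row=LF[2]=6
  step 6: row=6, L[6]='8', prepend. Next row=LF[6]=3
  step 7: row=3, L[3]='8', prepend. Next row=LF[3]=1
Reversed output: 88y8x9$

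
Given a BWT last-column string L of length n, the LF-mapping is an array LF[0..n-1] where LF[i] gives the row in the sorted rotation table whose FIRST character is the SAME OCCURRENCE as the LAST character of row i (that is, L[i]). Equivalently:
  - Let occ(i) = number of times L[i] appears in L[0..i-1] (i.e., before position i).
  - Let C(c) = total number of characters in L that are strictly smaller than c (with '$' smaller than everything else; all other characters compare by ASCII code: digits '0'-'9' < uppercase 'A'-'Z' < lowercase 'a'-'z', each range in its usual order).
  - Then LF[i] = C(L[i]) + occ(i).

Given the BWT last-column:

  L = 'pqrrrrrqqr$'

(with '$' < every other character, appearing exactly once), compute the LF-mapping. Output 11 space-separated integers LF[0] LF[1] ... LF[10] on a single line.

Answer: 1 2 5 6 7 8 9 3 4 10 0

Derivation:
Char counts: '$':1, 'p':1, 'q':3, 'r':6
C (first-col start): C('$')=0, C('p')=1, C('q')=2, C('r')=5
L[0]='p': occ=0, LF[0]=C('p')+0=1+0=1
L[1]='q': occ=0, LF[1]=C('q')+0=2+0=2
L[2]='r': occ=0, LF[2]=C('r')+0=5+0=5
L[3]='r': occ=1, LF[3]=C('r')+1=5+1=6
L[4]='r': occ=2, LF[4]=C('r')+2=5+2=7
L[5]='r': occ=3, LF[5]=C('r')+3=5+3=8
L[6]='r': occ=4, LF[6]=C('r')+4=5+4=9
L[7]='q': occ=1, LF[7]=C('q')+1=2+1=3
L[8]='q': occ=2, LF[8]=C('q')+2=2+2=4
L[9]='r': occ=5, LF[9]=C('r')+5=5+5=10
L[10]='$': occ=0, LF[10]=C('$')+0=0+0=0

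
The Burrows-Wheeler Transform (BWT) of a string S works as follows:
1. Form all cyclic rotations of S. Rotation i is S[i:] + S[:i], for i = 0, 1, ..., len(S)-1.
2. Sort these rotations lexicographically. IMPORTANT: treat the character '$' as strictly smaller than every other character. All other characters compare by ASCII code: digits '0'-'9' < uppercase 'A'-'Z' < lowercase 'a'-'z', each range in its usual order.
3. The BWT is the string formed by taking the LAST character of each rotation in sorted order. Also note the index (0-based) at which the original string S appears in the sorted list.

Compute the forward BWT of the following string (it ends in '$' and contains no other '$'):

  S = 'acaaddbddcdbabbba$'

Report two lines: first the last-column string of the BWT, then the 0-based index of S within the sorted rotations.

Answer: abcb$abdbadadcddab
4

Derivation:
All 18 rotations (rotation i = S[i:]+S[:i]):
  rot[0] = acaaddbddcdbabbba$
  rot[1] = caaddbddcdbabbba$a
  rot[2] = aaddbddcdbabbba$ac
  rot[3] = addbddcdbabbba$aca
  rot[4] = ddbddcdbabbba$acaa
  rot[5] = dbddcdbabbba$acaad
  rot[6] = bddcdbabbba$acaadd
  rot[7] = ddcdbabbba$acaaddb
  rot[8] = dcdbabbba$acaaddbd
  rot[9] = cdbabbba$acaaddbdd
  rot[10] = dbabbba$acaaddbddc
  rot[11] = babbba$acaaddbddcd
  rot[12] = abbba$acaaddbddcdb
  rot[13] = bbba$acaaddbddcdba
  rot[14] = bba$acaaddbddcdbab
  rot[15] = ba$acaaddbddcdbabb
  rot[16] = a$acaaddbddcdbabbb
  rot[17] = $acaaddbddcdbabbba
Sorted (with $ < everything):
  sorted[0] = $acaaddbddcdbabbba  (last char: 'a')
  sorted[1] = a$acaaddbddcdbabbb  (last char: 'b')
  sorted[2] = aaddbddcdbabbba$ac  (last char: 'c')
  sorted[3] = abbba$acaaddbddcdb  (last char: 'b')
  sorted[4] = acaaddbddcdbabbba$  (last char: '$')
  sorted[5] = addbddcdbabbba$aca  (last char: 'a')
  sorted[6] = ba$acaaddbddcdbabb  (last char: 'b')
  sorted[7] = babbba$acaaddbddcd  (last char: 'd')
  sorted[8] = bba$acaaddbddcdbab  (last char: 'b')
  sorted[9] = bbba$acaaddbddcdba  (last char: 'a')
  sorted[10] = bddcdbabbba$acaadd  (last char: 'd')
  sorted[11] = caaddbddcdbabbba$a  (last char: 'a')
  sorted[12] = cdbabbba$acaaddbdd  (last char: 'd')
  sorted[13] = dbabbba$acaaddbddc  (last char: 'c')
  sorted[14] = dbddcdbabbba$acaad  (last char: 'd')
  sorted[15] = dcdbabbba$acaaddbd  (last char: 'd')
  sorted[16] = ddbddcdbabbba$acaa  (last char: 'a')
  sorted[17] = ddcdbabbba$acaaddb  (last char: 'b')
Last column: abcb$abdbadadcddab
Original string S is at sorted index 4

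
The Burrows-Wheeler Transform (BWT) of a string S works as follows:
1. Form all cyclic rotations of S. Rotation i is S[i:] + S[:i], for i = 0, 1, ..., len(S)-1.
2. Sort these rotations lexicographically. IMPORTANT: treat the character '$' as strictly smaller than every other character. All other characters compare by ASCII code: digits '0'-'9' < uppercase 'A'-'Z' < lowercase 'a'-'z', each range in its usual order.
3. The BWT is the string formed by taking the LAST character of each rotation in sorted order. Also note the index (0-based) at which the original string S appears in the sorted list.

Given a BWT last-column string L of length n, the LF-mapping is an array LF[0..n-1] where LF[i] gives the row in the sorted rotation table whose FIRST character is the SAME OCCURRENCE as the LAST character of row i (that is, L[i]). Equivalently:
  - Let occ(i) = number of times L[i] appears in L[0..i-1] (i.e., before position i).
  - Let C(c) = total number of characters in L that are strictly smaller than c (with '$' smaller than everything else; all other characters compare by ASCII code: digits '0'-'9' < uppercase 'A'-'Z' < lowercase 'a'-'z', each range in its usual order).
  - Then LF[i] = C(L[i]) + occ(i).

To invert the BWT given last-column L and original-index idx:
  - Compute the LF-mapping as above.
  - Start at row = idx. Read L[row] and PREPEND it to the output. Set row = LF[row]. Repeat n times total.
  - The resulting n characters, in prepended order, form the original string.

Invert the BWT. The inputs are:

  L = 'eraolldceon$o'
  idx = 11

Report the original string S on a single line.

LF mapping: 4 12 1 9 6 7 3 2 5 10 8 0 11
Walk LF starting at row 11, prepending L[row]:
  step 1: row=11, L[11]='$', prepend. Next row=LF[11]=0
  step 2: row=0, L[0]='e', prepend. Next row=LF[0]=4
  step 3: row=4, L[4]='l', prepend. Next row=LF[4]=6
  step 4: row=6, L[6]='d', prepend. Next row=LF[6]=3
  step 5: row=3, L[3]='o', prepend. Next row=LF[3]=9
  step 6: row=9, L[9]='o', prepend. Next row=LF[9]=10
  step 7: row=10, L[10]='n', prepend. Next row=LF[10]=8
  step 8: row=8, L[8]='e', prepend. Next row=LF[8]=5
  step 9: row=5, L[5]='l', prepend. Next row=LF[5]=7
  step 10: row=7, L[7]='c', prepend. Next row=LF[7]=2
  step 11: row=2, L[2]='a', prepend. Next row=LF[2]=1
  step 12: row=1, L[1]='r', prepend. Next row=LF[1]=12
  step 13: row=12, L[12]='o', prepend. Next row=LF[12]=11
Reversed output: oraclenoodle$

Answer: oraclenoodle$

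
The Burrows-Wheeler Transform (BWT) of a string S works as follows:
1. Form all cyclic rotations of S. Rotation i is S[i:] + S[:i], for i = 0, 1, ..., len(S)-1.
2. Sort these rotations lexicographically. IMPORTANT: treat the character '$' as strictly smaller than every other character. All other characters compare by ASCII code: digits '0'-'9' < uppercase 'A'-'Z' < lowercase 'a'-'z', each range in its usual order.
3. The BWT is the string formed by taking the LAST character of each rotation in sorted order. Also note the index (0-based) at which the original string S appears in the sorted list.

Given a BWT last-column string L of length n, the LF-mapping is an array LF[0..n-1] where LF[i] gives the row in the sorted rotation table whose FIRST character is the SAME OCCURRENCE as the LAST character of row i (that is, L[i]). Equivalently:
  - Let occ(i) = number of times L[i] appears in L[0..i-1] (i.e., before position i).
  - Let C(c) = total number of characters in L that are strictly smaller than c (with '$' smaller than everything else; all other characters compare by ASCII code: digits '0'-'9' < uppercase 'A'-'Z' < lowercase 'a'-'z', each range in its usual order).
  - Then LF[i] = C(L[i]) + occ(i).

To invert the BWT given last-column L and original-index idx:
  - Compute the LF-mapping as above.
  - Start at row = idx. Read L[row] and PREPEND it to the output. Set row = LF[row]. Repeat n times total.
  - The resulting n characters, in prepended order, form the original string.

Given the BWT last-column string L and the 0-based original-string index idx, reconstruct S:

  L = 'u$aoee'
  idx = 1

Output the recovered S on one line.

LF mapping: 5 0 1 4 2 3
Walk LF starting at row 1, prepending L[row]:
  step 1: row=1, L[1]='$', prepend. Next row=LF[1]=0
  step 2: row=0, L[0]='u', prepend. Next row=LF[0]=5
  step 3: row=5, L[5]='e', prepend. Next row=LF[5]=3
  step 4: row=3, L[3]='o', prepend. Next row=LF[3]=4
  step 5: row=4, L[4]='e', prepend. Next row=LF[4]=2
  step 6: row=2, L[2]='a', prepend. Next row=LF[2]=1
Reversed output: aeoeu$

Answer: aeoeu$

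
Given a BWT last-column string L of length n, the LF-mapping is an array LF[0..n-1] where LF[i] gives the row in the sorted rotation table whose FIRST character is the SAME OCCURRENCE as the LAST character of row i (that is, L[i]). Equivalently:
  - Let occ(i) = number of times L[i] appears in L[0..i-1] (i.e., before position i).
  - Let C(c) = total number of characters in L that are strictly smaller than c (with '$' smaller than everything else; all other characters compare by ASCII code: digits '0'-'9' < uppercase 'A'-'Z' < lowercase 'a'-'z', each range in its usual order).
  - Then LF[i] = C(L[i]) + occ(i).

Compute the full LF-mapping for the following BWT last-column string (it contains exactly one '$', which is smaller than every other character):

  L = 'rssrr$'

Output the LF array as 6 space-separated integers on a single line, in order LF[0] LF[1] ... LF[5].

Char counts: '$':1, 'r':3, 's':2
C (first-col start): C('$')=0, C('r')=1, C('s')=4
L[0]='r': occ=0, LF[0]=C('r')+0=1+0=1
L[1]='s': occ=0, LF[1]=C('s')+0=4+0=4
L[2]='s': occ=1, LF[2]=C('s')+1=4+1=5
L[3]='r': occ=1, LF[3]=C('r')+1=1+1=2
L[4]='r': occ=2, LF[4]=C('r')+2=1+2=3
L[5]='$': occ=0, LF[5]=C('$')+0=0+0=0

Answer: 1 4 5 2 3 0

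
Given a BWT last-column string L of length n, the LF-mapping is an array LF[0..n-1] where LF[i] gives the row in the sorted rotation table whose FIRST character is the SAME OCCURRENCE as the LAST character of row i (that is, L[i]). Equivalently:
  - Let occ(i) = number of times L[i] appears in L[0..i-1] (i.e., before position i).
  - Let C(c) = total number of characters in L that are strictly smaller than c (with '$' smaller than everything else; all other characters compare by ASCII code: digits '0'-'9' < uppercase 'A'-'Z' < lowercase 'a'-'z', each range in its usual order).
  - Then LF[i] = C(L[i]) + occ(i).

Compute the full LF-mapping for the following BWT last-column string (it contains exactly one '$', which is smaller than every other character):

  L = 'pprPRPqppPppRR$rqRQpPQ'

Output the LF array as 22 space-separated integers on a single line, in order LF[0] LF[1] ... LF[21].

Char counts: '$':1, 'P':4, 'Q':2, 'R':4, 'p':7, 'q':2, 'r':2
C (first-col start): C('$')=0, C('P')=1, C('Q')=5, C('R')=7, C('p')=11, C('q')=18, C('r')=20
L[0]='p': occ=0, LF[0]=C('p')+0=11+0=11
L[1]='p': occ=1, LF[1]=C('p')+1=11+1=12
L[2]='r': occ=0, LF[2]=C('r')+0=20+0=20
L[3]='P': occ=0, LF[3]=C('P')+0=1+0=1
L[4]='R': occ=0, LF[4]=C('R')+0=7+0=7
L[5]='P': occ=1, LF[5]=C('P')+1=1+1=2
L[6]='q': occ=0, LF[6]=C('q')+0=18+0=18
L[7]='p': occ=2, LF[7]=C('p')+2=11+2=13
L[8]='p': occ=3, LF[8]=C('p')+3=11+3=14
L[9]='P': occ=2, LF[9]=C('P')+2=1+2=3
L[10]='p': occ=4, LF[10]=C('p')+4=11+4=15
L[11]='p': occ=5, LF[11]=C('p')+5=11+5=16
L[12]='R': occ=1, LF[12]=C('R')+1=7+1=8
L[13]='R': occ=2, LF[13]=C('R')+2=7+2=9
L[14]='$': occ=0, LF[14]=C('$')+0=0+0=0
L[15]='r': occ=1, LF[15]=C('r')+1=20+1=21
L[16]='q': occ=1, LF[16]=C('q')+1=18+1=19
L[17]='R': occ=3, LF[17]=C('R')+3=7+3=10
L[18]='Q': occ=0, LF[18]=C('Q')+0=5+0=5
L[19]='p': occ=6, LF[19]=C('p')+6=11+6=17
L[20]='P': occ=3, LF[20]=C('P')+3=1+3=4
L[21]='Q': occ=1, LF[21]=C('Q')+1=5+1=6

Answer: 11 12 20 1 7 2 18 13 14 3 15 16 8 9 0 21 19 10 5 17 4 6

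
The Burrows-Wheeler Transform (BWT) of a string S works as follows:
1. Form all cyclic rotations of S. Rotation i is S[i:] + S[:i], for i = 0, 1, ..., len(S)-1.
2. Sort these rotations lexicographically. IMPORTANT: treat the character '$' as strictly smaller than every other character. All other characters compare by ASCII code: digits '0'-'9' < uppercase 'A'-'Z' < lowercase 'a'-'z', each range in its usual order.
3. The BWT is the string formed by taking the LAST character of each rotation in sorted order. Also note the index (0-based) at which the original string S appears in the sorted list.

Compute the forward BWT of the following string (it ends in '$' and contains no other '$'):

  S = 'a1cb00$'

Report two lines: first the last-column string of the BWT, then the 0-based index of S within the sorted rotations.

Answer: 00ba$c1
4

Derivation:
All 7 rotations (rotation i = S[i:]+S[:i]):
  rot[0] = a1cb00$
  rot[1] = 1cb00$a
  rot[2] = cb00$a1
  rot[3] = b00$a1c
  rot[4] = 00$a1cb
  rot[5] = 0$a1cb0
  rot[6] = $a1cb00
Sorted (with $ < everything):
  sorted[0] = $a1cb00  (last char: '0')
  sorted[1] = 0$a1cb0  (last char: '0')
  sorted[2] = 00$a1cb  (last char: 'b')
  sorted[3] = 1cb00$a  (last char: 'a')
  sorted[4] = a1cb00$  (last char: '$')
  sorted[5] = b00$a1c  (last char: 'c')
  sorted[6] = cb00$a1  (last char: '1')
Last column: 00ba$c1
Original string S is at sorted index 4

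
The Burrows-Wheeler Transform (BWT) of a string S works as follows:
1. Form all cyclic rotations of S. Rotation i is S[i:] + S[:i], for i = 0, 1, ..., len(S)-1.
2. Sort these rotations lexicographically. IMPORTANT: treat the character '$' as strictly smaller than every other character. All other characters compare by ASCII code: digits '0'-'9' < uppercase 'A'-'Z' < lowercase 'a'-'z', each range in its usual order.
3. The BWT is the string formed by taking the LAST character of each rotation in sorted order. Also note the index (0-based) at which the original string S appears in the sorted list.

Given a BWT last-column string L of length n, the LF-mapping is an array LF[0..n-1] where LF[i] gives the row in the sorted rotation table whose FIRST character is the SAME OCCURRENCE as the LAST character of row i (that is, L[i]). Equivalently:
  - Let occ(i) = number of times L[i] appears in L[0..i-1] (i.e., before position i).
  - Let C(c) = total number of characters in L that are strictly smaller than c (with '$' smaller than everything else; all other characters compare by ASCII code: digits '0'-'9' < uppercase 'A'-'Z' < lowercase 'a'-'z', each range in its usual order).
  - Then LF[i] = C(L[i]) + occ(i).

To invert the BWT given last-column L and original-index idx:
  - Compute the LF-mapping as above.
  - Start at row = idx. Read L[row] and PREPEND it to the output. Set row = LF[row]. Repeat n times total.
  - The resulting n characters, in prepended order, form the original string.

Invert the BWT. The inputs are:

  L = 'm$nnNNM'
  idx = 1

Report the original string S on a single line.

LF mapping: 4 0 5 6 2 3 1
Walk LF starting at row 1, prepending L[row]:
  step 1: row=1, L[1]='$', prepend. Next row=LF[1]=0
  step 2: row=0, L[0]='m', prepend. Next row=LF[0]=4
  step 3: row=4, L[4]='N', prepend. Next row=LF[4]=2
  step 4: row=2, L[2]='n', prepend. Next row=LF[2]=5
  step 5: row=5, L[5]='N', prepend. Next row=LF[5]=3
  step 6: row=3, L[3]='n', prepend. Next row=LF[3]=6
  step 7: row=6, L[6]='M', prepend. Next row=LF[6]=1
Reversed output: MnNnNm$

Answer: MnNnNm$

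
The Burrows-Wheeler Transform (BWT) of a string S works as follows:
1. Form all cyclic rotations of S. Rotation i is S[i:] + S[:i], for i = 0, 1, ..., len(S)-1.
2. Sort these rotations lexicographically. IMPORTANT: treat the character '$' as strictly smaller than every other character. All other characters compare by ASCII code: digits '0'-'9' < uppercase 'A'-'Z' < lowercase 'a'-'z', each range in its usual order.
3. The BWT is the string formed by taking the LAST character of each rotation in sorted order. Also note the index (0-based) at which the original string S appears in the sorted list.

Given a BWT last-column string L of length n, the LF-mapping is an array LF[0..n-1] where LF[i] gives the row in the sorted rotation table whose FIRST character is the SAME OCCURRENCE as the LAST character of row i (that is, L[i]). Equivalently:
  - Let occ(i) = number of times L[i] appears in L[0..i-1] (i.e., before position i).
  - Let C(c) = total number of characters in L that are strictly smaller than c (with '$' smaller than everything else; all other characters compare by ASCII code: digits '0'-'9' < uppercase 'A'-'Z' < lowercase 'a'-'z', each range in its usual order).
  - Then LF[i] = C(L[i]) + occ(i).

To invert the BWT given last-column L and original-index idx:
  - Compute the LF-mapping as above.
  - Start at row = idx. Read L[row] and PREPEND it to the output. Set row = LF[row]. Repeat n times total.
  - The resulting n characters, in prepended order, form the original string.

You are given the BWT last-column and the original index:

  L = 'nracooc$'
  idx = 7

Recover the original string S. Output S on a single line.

Answer: raccoon$

Derivation:
LF mapping: 4 7 1 2 5 6 3 0
Walk LF starting at row 7, prepending L[row]:
  step 1: row=7, L[7]='$', prepend. Next row=LF[7]=0
  step 2: row=0, L[0]='n', prepend. Next row=LF[0]=4
  step 3: row=4, L[4]='o', prepend. Next row=LF[4]=5
  step 4: row=5, L[5]='o', prepend. Next row=LF[5]=6
  step 5: row=6, L[6]='c', prepend. Next row=LF[6]=3
  step 6: row=3, L[3]='c', prepend. Next row=LF[3]=2
  step 7: row=2, L[2]='a', prepend. Next row=LF[2]=1
  step 8: row=1, L[1]='r', prepend. Next row=LF[1]=7
Reversed output: raccoon$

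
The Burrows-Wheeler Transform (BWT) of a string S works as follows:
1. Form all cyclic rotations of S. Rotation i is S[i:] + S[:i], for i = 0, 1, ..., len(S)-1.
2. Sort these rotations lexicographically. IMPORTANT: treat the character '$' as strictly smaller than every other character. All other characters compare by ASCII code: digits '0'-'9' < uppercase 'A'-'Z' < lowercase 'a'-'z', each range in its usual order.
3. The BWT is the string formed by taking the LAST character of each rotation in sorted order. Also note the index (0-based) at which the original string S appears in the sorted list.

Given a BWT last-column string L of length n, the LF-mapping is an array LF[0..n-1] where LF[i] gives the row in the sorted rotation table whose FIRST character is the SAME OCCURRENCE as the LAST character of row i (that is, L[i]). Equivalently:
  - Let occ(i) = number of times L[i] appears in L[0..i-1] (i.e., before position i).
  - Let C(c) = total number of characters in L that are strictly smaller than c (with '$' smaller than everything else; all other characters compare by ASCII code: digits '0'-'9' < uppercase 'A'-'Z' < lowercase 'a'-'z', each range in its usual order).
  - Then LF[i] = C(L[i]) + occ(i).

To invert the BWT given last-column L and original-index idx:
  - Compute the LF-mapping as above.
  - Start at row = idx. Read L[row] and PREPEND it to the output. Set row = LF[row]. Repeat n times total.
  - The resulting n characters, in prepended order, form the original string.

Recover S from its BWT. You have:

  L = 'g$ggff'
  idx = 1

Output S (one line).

Answer: fgfgg$

Derivation:
LF mapping: 3 0 4 5 1 2
Walk LF starting at row 1, prepending L[row]:
  step 1: row=1, L[1]='$', prepend. Next row=LF[1]=0
  step 2: row=0, L[0]='g', prepend. Next row=LF[0]=3
  step 3: row=3, L[3]='g', prepend. Next row=LF[3]=5
  step 4: row=5, L[5]='f', prepend. Next row=LF[5]=2
  step 5: row=2, L[2]='g', prepend. Next row=LF[2]=4
  step 6: row=4, L[4]='f', prepend. Next row=LF[4]=1
Reversed output: fgfgg$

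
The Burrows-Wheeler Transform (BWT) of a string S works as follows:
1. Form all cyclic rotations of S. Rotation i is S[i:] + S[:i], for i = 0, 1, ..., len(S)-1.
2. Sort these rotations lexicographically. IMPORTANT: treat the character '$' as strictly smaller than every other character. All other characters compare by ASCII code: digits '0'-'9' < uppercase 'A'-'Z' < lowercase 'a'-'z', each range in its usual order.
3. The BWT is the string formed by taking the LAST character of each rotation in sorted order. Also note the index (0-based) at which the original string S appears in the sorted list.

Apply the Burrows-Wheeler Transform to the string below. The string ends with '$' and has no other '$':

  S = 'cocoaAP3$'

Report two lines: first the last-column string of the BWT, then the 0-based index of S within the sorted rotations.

Answer: 3PaAoo$cc
6

Derivation:
All 9 rotations (rotation i = S[i:]+S[:i]):
  rot[0] = cocoaAP3$
  rot[1] = ocoaAP3$c
  rot[2] = coaAP3$co
  rot[3] = oaAP3$coc
  rot[4] = aAP3$coco
  rot[5] = AP3$cocoa
  rot[6] = P3$cocoaA
  rot[7] = 3$cocoaAP
  rot[8] = $cocoaAP3
Sorted (with $ < everything):
  sorted[0] = $cocoaAP3  (last char: '3')
  sorted[1] = 3$cocoaAP  (last char: 'P')
  sorted[2] = AP3$cocoa  (last char: 'a')
  sorted[3] = P3$cocoaA  (last char: 'A')
  sorted[4] = aAP3$coco  (last char: 'o')
  sorted[5] = coaAP3$co  (last char: 'o')
  sorted[6] = cocoaAP3$  (last char: '$')
  sorted[7] = oaAP3$coc  (last char: 'c')
  sorted[8] = ocoaAP3$c  (last char: 'c')
Last column: 3PaAoo$cc
Original string S is at sorted index 6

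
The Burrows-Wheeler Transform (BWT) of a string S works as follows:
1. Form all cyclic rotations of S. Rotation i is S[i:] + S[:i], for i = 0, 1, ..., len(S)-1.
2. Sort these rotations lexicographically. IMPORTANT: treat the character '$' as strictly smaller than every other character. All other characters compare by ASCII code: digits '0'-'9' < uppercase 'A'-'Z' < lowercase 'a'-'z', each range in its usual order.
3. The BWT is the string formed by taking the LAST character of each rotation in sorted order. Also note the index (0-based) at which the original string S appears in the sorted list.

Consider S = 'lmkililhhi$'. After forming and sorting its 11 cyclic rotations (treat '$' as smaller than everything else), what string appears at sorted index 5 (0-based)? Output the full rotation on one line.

All 11 rotations (rotation i = S[i:]+S[:i]):
  rot[0] = lmkililhhi$
  rot[1] = mkililhhi$l
  rot[2] = kililhhi$lm
  rot[3] = ililhhi$lmk
  rot[4] = lilhhi$lmki
  rot[5] = ilhhi$lmkil
  rot[6] = lhhi$lmkili
  rot[7] = hhi$lmkilil
  rot[8] = hi$lmkililh
  rot[9] = i$lmkililhh
  rot[10] = $lmkililhhi
Sorted (with $ < everything):
  sorted[0] = $lmkililhhi
  sorted[1] = hhi$lmkilil
  sorted[2] = hi$lmkililh
  sorted[3] = i$lmkililhh
  sorted[4] = ilhhi$lmkil
  sorted[5] = ililhhi$lmk
  sorted[6] = kililhhi$lm
  sorted[7] = lhhi$lmkili
  sorted[8] = lilhhi$lmki
  sorted[9] = lmkililhhi$
  sorted[10] = mkililhhi$l
sorted[5] = ililhhi$lmk

Answer: ililhhi$lmk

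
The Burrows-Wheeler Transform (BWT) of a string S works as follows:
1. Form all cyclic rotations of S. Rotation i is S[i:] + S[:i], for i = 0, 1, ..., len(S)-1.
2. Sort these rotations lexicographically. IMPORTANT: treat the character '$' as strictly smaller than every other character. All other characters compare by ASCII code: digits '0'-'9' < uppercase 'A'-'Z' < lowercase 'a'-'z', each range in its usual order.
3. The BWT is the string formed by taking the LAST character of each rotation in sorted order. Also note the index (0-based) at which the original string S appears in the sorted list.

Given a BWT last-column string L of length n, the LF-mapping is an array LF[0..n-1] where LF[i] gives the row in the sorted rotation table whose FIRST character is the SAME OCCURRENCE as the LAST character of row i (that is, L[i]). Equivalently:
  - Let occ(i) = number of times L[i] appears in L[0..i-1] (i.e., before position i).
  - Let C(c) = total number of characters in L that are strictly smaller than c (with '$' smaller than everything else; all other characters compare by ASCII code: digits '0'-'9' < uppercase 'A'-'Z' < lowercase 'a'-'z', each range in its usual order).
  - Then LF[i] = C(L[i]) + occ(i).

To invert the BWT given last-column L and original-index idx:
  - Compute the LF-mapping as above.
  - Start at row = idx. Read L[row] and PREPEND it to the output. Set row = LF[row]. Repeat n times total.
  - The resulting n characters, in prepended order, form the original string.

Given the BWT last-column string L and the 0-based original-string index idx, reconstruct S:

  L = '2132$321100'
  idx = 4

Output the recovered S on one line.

LF mapping: 6 3 9 7 0 10 8 4 5 1 2
Walk LF starting at row 4, prepending L[row]:
  step 1: row=4, L[4]='$', prepend. Next row=LF[4]=0
  step 2: row=0, L[0]='2', prepend. Next row=LF[0]=6
  step 3: row=6, L[6]='2', prepend. Next row=LF[6]=8
  step 4: row=8, L[8]='1', prepend. Next row=LF[8]=5
  step 5: row=5, L[5]='3', prepend. Next row=LF[5]=10
  step 6: row=10, L[10]='0', prepend. Next row=LF[10]=2
  step 7: row=2, L[2]='3', prepend. Next row=LF[2]=9
  step 8: row=9, L[9]='0', prepend. Next row=LF[9]=1
  step 9: row=1, L[1]='1', prepend. Next row=LF[1]=3
  step 10: row=3, L[3]='2', prepend. Next row=LF[3]=7
  step 11: row=7, L[7]='1', prepend. Next row=LF[7]=4
Reversed output: 1210303122$

Answer: 1210303122$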